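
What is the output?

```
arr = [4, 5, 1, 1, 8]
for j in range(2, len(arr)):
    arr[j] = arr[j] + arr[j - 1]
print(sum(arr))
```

j=2: arr[2] = 1+5 = 6 → [4, 5, 6, 1, 8]
j=3: arr[3] = 1+6 = 7 → [4, 5, 6, 7, 8]
j=4: arr[4] = 8+7 = 15 → [4, 5, 6, 7, 15]
sum = 37

37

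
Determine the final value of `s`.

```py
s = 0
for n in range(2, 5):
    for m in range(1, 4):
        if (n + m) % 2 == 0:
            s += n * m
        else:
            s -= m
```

14

n=2,m=1: odd sum, s = 0-1 = -1
n=2,m=2: even sum, s = (-1)+4 = 3
n=2,m=3: odd sum, s = 3-3 = 0
n=3,m=1: even sum, s = 0+3 = 3
n=3,m=2: odd sum, s = 3-2 = 1
n=3,m=3: even sum, s = 1+9 = 10
n=4,m=1: odd sum, s = 10-1 = 9
n=4,m=2: even sum, s = 9+8 = 17
n=4,m=3: odd sum, s = 17-3 = 14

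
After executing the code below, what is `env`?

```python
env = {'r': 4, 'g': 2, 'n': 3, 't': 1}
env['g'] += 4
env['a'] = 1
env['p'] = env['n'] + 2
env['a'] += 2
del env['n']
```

{'r': 4, 'g': 6, 't': 1, 'a': 3, 'p': 5}

env['g'] = 2+4 = 6 → {'r': 4, 'g': 6, 'n': 3, 't': 1}
env['a'] = 1 → {'r': 4, 'g': 6, 'n': 3, 't': 1, 'a': 1}
env['p'] = env['n']+2 = 5 → {'r': 4, 'g': 6, 'n': 3, 't': 1, 'a': 1, 'p': 5}
env['a'] = 1+2 = 3 → {'r': 4, 'g': 6, 'n': 3, 't': 1, 'a': 3, 'p': 5}
del 'n' → {'r': 4, 'g': 6, 't': 1, 'a': 3, 'p': 5}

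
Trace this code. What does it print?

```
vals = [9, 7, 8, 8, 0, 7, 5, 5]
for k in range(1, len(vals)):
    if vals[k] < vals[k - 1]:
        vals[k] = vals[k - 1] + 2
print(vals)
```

[9, 11, 13, 15, 17, 19, 21, 23]

k=1: 7<9, vals[1] = 9+2 = 11 → [9, 11, 8, 8, 0, 7, 5, 5]
k=2: 8<11, vals[2] = 11+2 = 13 → [9, 11, 13, 8, 0, 7, 5, 5]
k=3: 8<13, vals[3] = 13+2 = 15 → [9, 11, 13, 15, 0, 7, 5, 5]
k=4: 0<15, vals[4] = 15+2 = 17 → [9, 11, 13, 15, 17, 7, 5, 5]
k=5: 7<17, vals[5] = 17+2 = 19 → [9, 11, 13, 15, 17, 19, 5, 5]
k=6: 5<19, vals[6] = 19+2 = 21 → [9, 11, 13, 15, 17, 19, 21, 5]
k=7: 5<21, vals[7] = 21+2 = 23 → [9, 11, 13, 15, 17, 19, 21, 23]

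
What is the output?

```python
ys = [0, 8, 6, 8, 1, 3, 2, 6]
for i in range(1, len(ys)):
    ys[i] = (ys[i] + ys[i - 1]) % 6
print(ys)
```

[0, 2, 2, 4, 5, 2, 4, 4]

i=1: ys[1] = (8+0)%6 = 2 → [0, 2, 6, 8, 1, 3, 2, 6]
i=2: ys[2] = (6+2)%6 = 2 → [0, 2, 2, 8, 1, 3, 2, 6]
i=3: ys[3] = (8+2)%6 = 4 → [0, 2, 2, 4, 1, 3, 2, 6]
i=4: ys[4] = (1+4)%6 = 5 → [0, 2, 2, 4, 5, 3, 2, 6]
i=5: ys[5] = (3+5)%6 = 2 → [0, 2, 2, 4, 5, 2, 2, 6]
i=6: ys[6] = (2+2)%6 = 4 → [0, 2, 2, 4, 5, 2, 4, 6]
i=7: ys[7] = (6+4)%6 = 4 → [0, 2, 2, 4, 5, 2, 4, 4]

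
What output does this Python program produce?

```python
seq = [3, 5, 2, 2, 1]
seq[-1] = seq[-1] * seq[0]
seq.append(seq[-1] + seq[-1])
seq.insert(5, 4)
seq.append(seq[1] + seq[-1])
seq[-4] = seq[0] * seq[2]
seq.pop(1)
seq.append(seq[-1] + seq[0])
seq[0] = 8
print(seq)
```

seq[-1] = seq[-1]*seq[0] = 1*3 = 3 → [3, 5, 2, 2, 3]
append seq[-1]+seq[-1] = 3+3 = 6 → [3, 5, 2, 2, 3, 6]
insert 4 at 5 → [3, 5, 2, 2, 3, 4, 6]
append seq[1]+seq[-1] = 5+6 = 11 → [3, 5, 2, 2, 3, 4, 6, 11]
seq[-4] = seq[0]*seq[2] = 3*2 = 6 → [3, 5, 2, 2, 6, 4, 6, 11]
pop(1) removes 5 → [3, 2, 2, 6, 4, 6, 11]
append seq[-1]+seq[0] = 11+3 = 14 → [3, 2, 2, 6, 4, 6, 11, 14]
seq[0] = 8 → [8, 2, 2, 6, 4, 6, 11, 14]

[8, 2, 2, 6, 4, 6, 11, 14]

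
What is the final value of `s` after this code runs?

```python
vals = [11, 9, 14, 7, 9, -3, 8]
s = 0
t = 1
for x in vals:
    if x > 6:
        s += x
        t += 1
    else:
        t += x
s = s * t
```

232

x=11: >6, s = 0+11 = 11; t=2
x=9: >6, s = 11+9 = 20; t=3
x=14: >6, s = 20+14 = 34; t=4
x=7: >6, s = 34+7 = 41; t=5
x=9: >6, s = 41+9 = 50; t=6
x=-3: not >6; t=3
x=8: >6, s = 50+8 = 58; t=4
s*t = 58*4 = 232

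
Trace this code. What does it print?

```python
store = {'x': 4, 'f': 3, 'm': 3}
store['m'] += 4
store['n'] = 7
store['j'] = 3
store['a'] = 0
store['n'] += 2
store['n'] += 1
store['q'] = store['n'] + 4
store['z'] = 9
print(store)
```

{'x': 4, 'f': 3, 'm': 7, 'n': 10, 'j': 3, 'a': 0, 'q': 14, 'z': 9}

store['m'] = 3+4 = 7 → {'x': 4, 'f': 3, 'm': 7}
store['n'] = 7 → {'x': 4, 'f': 3, 'm': 7, 'n': 7}
store['j'] = 3 → {'x': 4, 'f': 3, 'm': 7, 'n': 7, 'j': 3}
store['a'] = 0 → {'x': 4, 'f': 3, 'm': 7, 'n': 7, 'j': 3, 'a': 0}
store['n'] = 7+2 = 9 → {'x': 4, 'f': 3, 'm': 7, 'n': 9, 'j': 3, 'a': 0}
store['n'] = 9+1 = 10 → {'x': 4, 'f': 3, 'm': 7, 'n': 10, 'j': 3, 'a': 0}
store['q'] = store['n']+4 = 14 → {'x': 4, 'f': 3, 'm': 7, 'n': 10, 'j': 3, 'a': 0, 'q': 14}
store['z'] = 9 → {'x': 4, 'f': 3, 'm': 7, 'n': 10, 'j': 3, 'a': 0, 'q': 14, 'z': 9}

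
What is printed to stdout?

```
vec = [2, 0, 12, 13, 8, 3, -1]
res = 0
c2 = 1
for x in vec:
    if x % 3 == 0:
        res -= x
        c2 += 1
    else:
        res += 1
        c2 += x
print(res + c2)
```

x=2: not %3==0, res = 0+1 = 1; c2=3
x=0: %3==0, res = 1-0 = 1; c2=4
x=12: %3==0, res = 1-12 = -11; c2=5
x=13: not %3==0, res = (-11)+1 = -10; c2=18
x=8: not %3==0, res = (-10)+1 = -9; c2=26
x=3: %3==0, res = (-9)-3 = -12; c2=27
x=-1: not %3==0, res = (-12)+1 = -11; c2=26
res+c2 = (-11)+26 = 15

15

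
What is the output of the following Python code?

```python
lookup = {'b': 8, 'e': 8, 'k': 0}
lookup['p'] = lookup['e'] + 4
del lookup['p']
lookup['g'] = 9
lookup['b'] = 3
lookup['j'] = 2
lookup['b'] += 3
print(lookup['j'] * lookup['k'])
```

lookup['p'] = lookup['e']+4 = 12 → {'b': 8, 'e': 8, 'k': 0, 'p': 12}
del 'p' → {'b': 8, 'e': 8, 'k': 0}
lookup['g'] = 9 → {'b': 8, 'e': 8, 'k': 0, 'g': 9}
lookup['b'] = 3 → {'b': 3, 'e': 8, 'k': 0, 'g': 9}
lookup['j'] = 2 → {'b': 3, 'e': 8, 'k': 0, 'g': 9, 'j': 2}
lookup['b'] = 3+3 = 6 → {'b': 6, 'e': 8, 'k': 0, 'g': 9, 'j': 2}
lookup['j']*lookup['k'] = 2*0 = 0

0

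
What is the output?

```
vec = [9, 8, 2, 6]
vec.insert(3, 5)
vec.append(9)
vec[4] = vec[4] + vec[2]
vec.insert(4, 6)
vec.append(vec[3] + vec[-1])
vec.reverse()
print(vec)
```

[14, 9, 8, 6, 5, 2, 8, 9]

insert 5 at 3 → [9, 8, 2, 5, 6]
append 9 → [9, 8, 2, 5, 6, 9]
vec[4] = vec[4]+vec[2] = 6+2 = 8 → [9, 8, 2, 5, 8, 9]
insert 6 at 4 → [9, 8, 2, 5, 6, 8, 9]
append vec[3]+vec[-1] = 5+9 = 14 → [9, 8, 2, 5, 6, 8, 9, 14]
reverse → [14, 9, 8, 6, 5, 2, 8, 9]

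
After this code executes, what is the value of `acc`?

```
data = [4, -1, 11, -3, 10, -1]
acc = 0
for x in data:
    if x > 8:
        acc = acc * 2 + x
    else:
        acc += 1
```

43

x=4: not >8, acc = 0+1 = 1
x=-1: not >8, acc = 1+1 = 2
x=11: >8, acc = 2*2+11 = 15
x=-3: not >8, acc = 15+1 = 16
x=10: >8, acc = 16*2+10 = 42
x=-1: not >8, acc = 42+1 = 43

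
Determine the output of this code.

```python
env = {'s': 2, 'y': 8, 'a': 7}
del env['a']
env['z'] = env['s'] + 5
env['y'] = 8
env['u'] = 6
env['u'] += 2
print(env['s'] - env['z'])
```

-5

del 'a' → {'s': 2, 'y': 8}
env['z'] = env['s']+5 = 7 → {'s': 2, 'y': 8, 'z': 7}
env['y'] = 8 → {'s': 2, 'y': 8, 'z': 7}
env['u'] = 6 → {'s': 2, 'y': 8, 'z': 7, 'u': 6}
env['u'] = 6+2 = 8 → {'s': 2, 'y': 8, 'z': 7, 'u': 8}
env['s']-env['z'] = 2-7 = -5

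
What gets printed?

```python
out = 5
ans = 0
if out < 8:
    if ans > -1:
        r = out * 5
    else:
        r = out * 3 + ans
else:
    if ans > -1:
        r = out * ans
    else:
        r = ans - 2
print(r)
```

25

out=5, ans=0
out < 8 is True; ans > -1 is True
→ r = out * 5 = 25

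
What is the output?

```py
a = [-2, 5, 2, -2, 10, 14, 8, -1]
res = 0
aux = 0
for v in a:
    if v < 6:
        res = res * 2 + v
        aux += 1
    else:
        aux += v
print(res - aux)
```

v=-2: <6, res = 0*2+(-2) = -2; aux=1
v=5: <6, res = (-2)*2+5 = 1; aux=2
v=2: <6, res = 1*2+2 = 4; aux=3
v=-2: <6, res = 4*2+(-2) = 6; aux=4
v=10: not <6; aux=14
v=14: not <6; aux=28
v=8: not <6; aux=36
v=-1: <6, res = 6*2+(-1) = 11; aux=37
res-aux = 11-37 = -26

-26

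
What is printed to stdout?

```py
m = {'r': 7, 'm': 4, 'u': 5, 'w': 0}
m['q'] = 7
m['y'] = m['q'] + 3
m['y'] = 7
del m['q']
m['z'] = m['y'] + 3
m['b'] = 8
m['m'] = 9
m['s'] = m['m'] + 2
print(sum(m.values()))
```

57

m['q'] = 7 → {'r': 7, 'm': 4, 'u': 5, 'w': 0, 'q': 7}
m['y'] = m['q']+3 = 10 → {'r': 7, 'm': 4, 'u': 5, 'w': 0, 'q': 7, 'y': 10}
m['y'] = 7 → {'r': 7, 'm': 4, 'u': 5, 'w': 0, 'q': 7, 'y': 7}
del 'q' → {'r': 7, 'm': 4, 'u': 5, 'w': 0, 'y': 7}
m['z'] = m['y']+3 = 10 → {'r': 7, 'm': 4, 'u': 5, 'w': 0, 'y': 7, 'z': 10}
m['b'] = 8 → {'r': 7, 'm': 4, 'u': 5, 'w': 0, 'y': 7, 'z': 10, 'b': 8}
m['m'] = 9 → {'r': 7, 'm': 9, 'u': 5, 'w': 0, 'y': 7, 'z': 10, 'b': 8}
m['s'] = m['m']+2 = 11 → {'r': 7, 'm': 9, 'u': 5, 'w': 0, 'y': 7, 'z': 10, 'b': 8, 's': 11}
sum of values = 57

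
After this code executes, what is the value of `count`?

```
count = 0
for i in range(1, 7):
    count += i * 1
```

i=1: count = 0+1*1 = 1
i=2: count = 1+2*1 = 3
i=3: count = 3+3*1 = 6
i=4: count = 6+4*1 = 10
i=5: count = 10+5*1 = 15
i=6: count = 15+6*1 = 21

21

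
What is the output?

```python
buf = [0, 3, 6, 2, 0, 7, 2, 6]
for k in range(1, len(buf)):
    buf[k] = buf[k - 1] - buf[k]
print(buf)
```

[0, -3, -9, -11, -11, -18, -20, -26]

k=1: buf[1] = 0-3 = -3 → [0, -3, 6, 2, 0, 7, 2, 6]
k=2: buf[2] = (-3)-6 = -9 → [0, -3, -9, 2, 0, 7, 2, 6]
k=3: buf[3] = (-9)-2 = -11 → [0, -3, -9, -11, 0, 7, 2, 6]
k=4: buf[4] = (-11)-0 = -11 → [0, -3, -9, -11, -11, 7, 2, 6]
k=5: buf[5] = (-11)-7 = -18 → [0, -3, -9, -11, -11, -18, 2, 6]
k=6: buf[6] = (-18)-2 = -20 → [0, -3, -9, -11, -11, -18, -20, 6]
k=7: buf[7] = (-20)-6 = -26 → [0, -3, -9, -11, -11, -18, -20, -26]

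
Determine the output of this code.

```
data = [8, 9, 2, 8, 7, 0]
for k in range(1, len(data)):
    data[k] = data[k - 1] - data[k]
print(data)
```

[8, -1, -3, -11, -18, -18]

k=1: data[1] = 8-9 = -1 → [8, -1, 2, 8, 7, 0]
k=2: data[2] = (-1)-2 = -3 → [8, -1, -3, 8, 7, 0]
k=3: data[3] = (-3)-8 = -11 → [8, -1, -3, -11, 7, 0]
k=4: data[4] = (-11)-7 = -18 → [8, -1, -3, -11, -18, 0]
k=5: data[5] = (-18)-0 = -18 → [8, -1, -3, -11, -18, -18]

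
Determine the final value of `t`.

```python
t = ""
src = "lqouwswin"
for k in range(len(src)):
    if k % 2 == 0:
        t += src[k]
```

k=0: add 'l' → 'l'
k=1: skip
k=2: add 'o' → 'lo'
k=3: skip
k=4: add 'w' → 'low'
k=5: skip
k=6: add 'w' → 'loww'
k=7: skip
k=8: add 'n' → 'lowwn'

'lowwn'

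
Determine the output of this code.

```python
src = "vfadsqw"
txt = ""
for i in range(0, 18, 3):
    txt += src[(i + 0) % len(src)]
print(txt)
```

vdwaqf

i=0: add src[0]='v' → 'v'
i=3: add src[3]='d' → 'vd'
i=6: add src[6]='w' → 'vdw'
i=9: add src[2]='a' → 'vdwa'
i=12: add src[5]='q' → 'vdwaq'
i=15: add src[1]='f' → 'vdwaqf'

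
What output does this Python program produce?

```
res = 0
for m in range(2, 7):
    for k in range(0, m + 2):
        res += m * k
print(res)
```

375

m=2,k=0: res = 0+0 = 0
m=2,k=1: res = 0+2 = 2
m=2,k=2: res = 2+4 = 6
m=2,k=3: res = 6+6 = 12
m=3,k=0: res = 12+0 = 12
m=3,k=1: res = 12+3 = 15
m=3,k=2: res = 15+6 = 21
m=3,k=3: res = 21+9 = 30
m=3,k=4: res = 30+12 = 42
m=4,k=0: res = 42+0 = 42
m=4,k=1: res = 42+4 = 46
m=4,k=2: res = 46+8 = 54
m=4,k=3: res = 54+12 = 66
m=4,k=4: res = 66+16 = 82
m=4,k=5: res = 82+20 = 102
m=5,k=0: res = 102+0 = 102
m=5,k=1: res = 102+5 = 107
m=5,k=2: res = 107+10 = 117
m=5,k=3: res = 117+15 = 132
m=5,k=4: res = 132+20 = 152
m=5,k=5: res = 152+25 = 177
m=5,k=6: res = 177+30 = 207
m=6,k=0: res = 207+0 = 207
m=6,k=1: res = 207+6 = 213
m=6,k=2: res = 213+12 = 225
m=6,k=3: res = 225+18 = 243
m=6,k=4: res = 243+24 = 267
m=6,k=5: res = 267+30 = 297
m=6,k=6: res = 297+36 = 333
m=6,k=7: res = 333+42 = 375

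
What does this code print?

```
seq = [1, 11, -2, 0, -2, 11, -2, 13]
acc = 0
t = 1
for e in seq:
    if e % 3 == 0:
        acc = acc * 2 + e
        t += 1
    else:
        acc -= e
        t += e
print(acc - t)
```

e=1: not %3==0, acc = 0-1 = -1; t=2
e=11: not %3==0, acc = (-1)-11 = -12; t=13
e=-2: not %3==0, acc = (-12)-(-2) = -10; t=11
e=0: %3==0, acc = (-10)*2+0 = -20; t=12
e=-2: not %3==0, acc = (-20)-(-2) = -18; t=10
e=11: not %3==0, acc = (-18)-11 = -29; t=21
e=-2: not %3==0, acc = (-29)-(-2) = -27; t=19
e=13: not %3==0, acc = (-27)-13 = -40; t=32
acc-t = (-40)-32 = -72

-72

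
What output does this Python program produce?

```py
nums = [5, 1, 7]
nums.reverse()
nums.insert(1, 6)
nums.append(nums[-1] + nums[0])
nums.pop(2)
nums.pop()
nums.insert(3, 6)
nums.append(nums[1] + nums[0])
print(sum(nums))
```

37

reverse → [7, 1, 5]
insert 6 at 1 → [7, 6, 1, 5]
append nums[-1]+nums[0] = 5+7 = 12 → [7, 6, 1, 5, 12]
pop(2) removes 1 → [7, 6, 5, 12]
pop() removes 12 → [7, 6, 5]
insert 6 at 3 → [7, 6, 5, 6]
append nums[1]+nums[0] = 6+7 = 13 → [7, 6, 5, 6, 13]
sum = 37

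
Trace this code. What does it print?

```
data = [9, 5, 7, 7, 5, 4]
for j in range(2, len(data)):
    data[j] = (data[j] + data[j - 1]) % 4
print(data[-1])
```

j=2: data[2] = (7+5)%4 = 0 → [9, 5, 0, 7, 5, 4]
j=3: data[3] = (7+0)%4 = 3 → [9, 5, 0, 3, 5, 4]
j=4: data[4] = (5+3)%4 = 0 → [9, 5, 0, 3, 0, 4]
j=5: data[5] = (4+0)%4 = 0 → [9, 5, 0, 3, 0, 0]

0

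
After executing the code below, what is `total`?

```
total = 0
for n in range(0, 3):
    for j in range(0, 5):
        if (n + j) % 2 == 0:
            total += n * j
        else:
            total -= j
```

n=0,j=0: even sum, total = 0+0 = 0
n=0,j=1: odd sum, total = 0-1 = -1
n=0,j=2: even sum, total = (-1)+0 = -1
n=0,j=3: odd sum, total = (-1)-3 = -4
n=0,j=4: even sum, total = (-4)+0 = -4
n=1,j=0: odd sum, total = (-4)-0 = -4
n=1,j=1: even sum, total = (-4)+1 = -3
n=1,j=2: odd sum, total = (-3)-2 = -5
n=1,j=3: even sum, total = (-5)+3 = -2
n=1,j=4: odd sum, total = (-2)-4 = -6
n=2,j=0: even sum, total = (-6)+0 = -6
n=2,j=1: odd sum, total = (-6)-1 = -7
n=2,j=2: even sum, total = (-7)+4 = -3
n=2,j=3: odd sum, total = (-3)-3 = -6
n=2,j=4: even sum, total = (-6)+8 = 2

2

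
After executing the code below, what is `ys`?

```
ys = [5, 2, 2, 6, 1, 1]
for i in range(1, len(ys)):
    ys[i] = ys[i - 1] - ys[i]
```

i=1: ys[1] = 5-2 = 3 → [5, 3, 2, 6, 1, 1]
i=2: ys[2] = 3-2 = 1 → [5, 3, 1, 6, 1, 1]
i=3: ys[3] = 1-6 = -5 → [5, 3, 1, -5, 1, 1]
i=4: ys[4] = (-5)-1 = -6 → [5, 3, 1, -5, -6, 1]
i=5: ys[5] = (-6)-1 = -7 → [5, 3, 1, -5, -6, -7]

[5, 3, 1, -5, -6, -7]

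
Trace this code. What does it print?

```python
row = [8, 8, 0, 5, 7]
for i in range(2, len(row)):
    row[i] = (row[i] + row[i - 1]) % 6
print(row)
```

i=2: row[2] = (0+8)%6 = 2 → [8, 8, 2, 5, 7]
i=3: row[3] = (5+2)%6 = 1 → [8, 8, 2, 1, 7]
i=4: row[4] = (7+1)%6 = 2 → [8, 8, 2, 1, 2]

[8, 8, 2, 1, 2]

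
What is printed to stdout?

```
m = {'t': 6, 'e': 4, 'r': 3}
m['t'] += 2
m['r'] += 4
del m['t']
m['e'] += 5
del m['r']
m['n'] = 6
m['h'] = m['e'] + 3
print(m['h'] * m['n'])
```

72

m['t'] = 6+2 = 8 → {'t': 8, 'e': 4, 'r': 3}
m['r'] = 3+4 = 7 → {'t': 8, 'e': 4, 'r': 7}
del 't' → {'e': 4, 'r': 7}
m['e'] = 4+5 = 9 → {'e': 9, 'r': 7}
del 'r' → {'e': 9}
m['n'] = 6 → {'e': 9, 'n': 6}
m['h'] = m['e']+3 = 12 → {'e': 9, 'n': 6, 'h': 12}
m['h']*m['n'] = 12*6 = 72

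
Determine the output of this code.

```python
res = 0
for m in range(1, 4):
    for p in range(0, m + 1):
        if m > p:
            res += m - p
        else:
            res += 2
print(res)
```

16

m=1,p=0: 1>0, res = 0+1 = 1
m=1,p=1: not 1>1, res = 1+2 = 3
m=2,p=0: 2>0, res = 3+2 = 5
m=2,p=1: 2>1, res = 5+1 = 6
m=2,p=2: not 2>2, res = 6+2 = 8
m=3,p=0: 3>0, res = 8+3 = 11
m=3,p=1: 3>1, res = 11+2 = 13
m=3,p=2: 3>2, res = 13+1 = 14
m=3,p=3: not 3>3, res = 14+2 = 16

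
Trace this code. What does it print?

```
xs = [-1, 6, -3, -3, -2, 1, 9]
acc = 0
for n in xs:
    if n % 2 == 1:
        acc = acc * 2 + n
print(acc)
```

n=-1: odd, acc = 0*2+(-1) = -1
n=6: not odd
n=-3: odd, acc = (-1)*2+(-3) = -5
n=-3: odd, acc = (-5)*2+(-3) = -13
n=-2: not odd
n=1: odd, acc = (-13)*2+1 = -25
n=9: odd, acc = (-25)*2+9 = -41

-41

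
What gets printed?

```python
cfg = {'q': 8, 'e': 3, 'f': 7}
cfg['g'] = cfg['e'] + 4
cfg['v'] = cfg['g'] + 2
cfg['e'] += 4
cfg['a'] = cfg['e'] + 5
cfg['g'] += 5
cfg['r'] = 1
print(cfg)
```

{'q': 8, 'e': 7, 'f': 7, 'g': 12, 'v': 9, 'a': 12, 'r': 1}

cfg['g'] = cfg['e']+4 = 7 → {'q': 8, 'e': 3, 'f': 7, 'g': 7}
cfg['v'] = cfg['g']+2 = 9 → {'q': 8, 'e': 3, 'f': 7, 'g': 7, 'v': 9}
cfg['e'] = 3+4 = 7 → {'q': 8, 'e': 7, 'f': 7, 'g': 7, 'v': 9}
cfg['a'] = cfg['e']+5 = 12 → {'q': 8, 'e': 7, 'f': 7, 'g': 7, 'v': 9, 'a': 12}
cfg['g'] = 7+5 = 12 → {'q': 8, 'e': 7, 'f': 7, 'g': 12, 'v': 9, 'a': 12}
cfg['r'] = 1 → {'q': 8, 'e': 7, 'f': 7, 'g': 12, 'v': 9, 'a': 12, 'r': 1}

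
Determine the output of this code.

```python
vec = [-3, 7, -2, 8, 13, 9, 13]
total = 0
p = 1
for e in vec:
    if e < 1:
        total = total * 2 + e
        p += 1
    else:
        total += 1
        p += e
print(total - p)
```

-55

e=-3: <1, total = 0*2+(-3) = -3; p=2
e=7: not <1, total = (-3)+1 = -2; p=9
e=-2: <1, total = (-2)*2+(-2) = -6; p=10
e=8: not <1, total = (-6)+1 = -5; p=18
e=13: not <1, total = (-5)+1 = -4; p=31
e=9: not <1, total = (-4)+1 = -3; p=40
e=13: not <1, total = (-3)+1 = -2; p=53
total-p = (-2)-53 = -55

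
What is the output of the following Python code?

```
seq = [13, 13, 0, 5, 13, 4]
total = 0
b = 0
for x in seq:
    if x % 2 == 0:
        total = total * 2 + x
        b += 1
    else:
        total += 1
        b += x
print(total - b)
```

x=13: not even, total = 0+1 = 1; b=13
x=13: not even, total = 1+1 = 2; b=26
x=0: even, total = 2*2+0 = 4; b=27
x=5: not even, total = 4+1 = 5; b=32
x=13: not even, total = 5+1 = 6; b=45
x=4: even, total = 6*2+4 = 16; b=46
total-b = 16-46 = -30

-30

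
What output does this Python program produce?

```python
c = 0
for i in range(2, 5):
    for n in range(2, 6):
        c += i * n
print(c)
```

i=2,n=2: c = 0+4 = 4
i=2,n=3: c = 4+6 = 10
i=2,n=4: c = 10+8 = 18
i=2,n=5: c = 18+10 = 28
i=3,n=2: c = 28+6 = 34
i=3,n=3: c = 34+9 = 43
i=3,n=4: c = 43+12 = 55
i=3,n=5: c = 55+15 = 70
i=4,n=2: c = 70+8 = 78
i=4,n=3: c = 78+12 = 90
i=4,n=4: c = 90+16 = 106
i=4,n=5: c = 106+20 = 126

126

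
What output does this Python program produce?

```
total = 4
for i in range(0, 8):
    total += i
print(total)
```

i=0: total = 4+0 = 4
i=1: total = 4+1 = 5
i=2: total = 5+2 = 7
i=3: total = 7+3 = 10
i=4: total = 10+4 = 14
i=5: total = 14+5 = 19
i=6: total = 19+6 = 25
i=7: total = 25+7 = 32

32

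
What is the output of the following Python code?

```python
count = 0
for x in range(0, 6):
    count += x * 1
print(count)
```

x=0: count = 0+0*1 = 0
x=1: count = 0+1*1 = 1
x=2: count = 1+2*1 = 3
x=3: count = 3+3*1 = 6
x=4: count = 6+4*1 = 10
x=5: count = 10+5*1 = 15

15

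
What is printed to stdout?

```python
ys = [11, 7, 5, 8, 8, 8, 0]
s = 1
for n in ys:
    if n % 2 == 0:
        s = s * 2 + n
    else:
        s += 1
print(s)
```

n=11: not even, s = 1+1 = 2
n=7: not even, s = 2+1 = 3
n=5: not even, s = 3+1 = 4
n=8: even, s = 4*2+8 = 16
n=8: even, s = 16*2+8 = 40
n=8: even, s = 40*2+8 = 88
n=0: even, s = 88*2+0 = 176

176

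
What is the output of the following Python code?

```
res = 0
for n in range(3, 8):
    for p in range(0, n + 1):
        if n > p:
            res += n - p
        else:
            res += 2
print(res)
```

n=3,p=0: 3>0, res = 0+3 = 3
n=3,p=1: 3>1, res = 3+2 = 5
n=3,p=2: 3>2, res = 5+1 = 6
n=3,p=3: not 3>3, res = 6+2 = 8
n=4,p=0: 4>0, res = 8+4 = 12
n=4,p=1: 4>1, res = 12+3 = 15
n=4,p=2: 4>2, res = 15+2 = 17
n=4,p=3: 4>3, res = 17+1 = 18
n=4,p=4: not 4>4, res = 18+2 = 20
n=5,p=0: 5>0, res = 20+5 = 25
n=5,p=1: 5>1, res = 25+4 = 29
n=5,p=2: 5>2, res = 29+3 = 32
n=5,p=3: 5>3, res = 32+2 = 34
n=5,p=4: 5>4, res = 34+1 = 35
n=5,p=5: not 5>5, res = 35+2 = 37
n=6,p=0: 6>0, res = 37+6 = 43
n=6,p=1: 6>1, res = 43+5 = 48
n=6,p=2: 6>2, res = 48+4 = 52
n=6,p=3: 6>3, res = 52+3 = 55
n=6,p=4: 6>4, res = 55+2 = 57
n=6,p=5: 6>5, res = 57+1 = 58
n=6,p=6: not 6>6, res = 58+2 = 60
n=7,p=0: 7>0, res = 60+7 = 67
n=7,p=1: 7>1, res = 67+6 = 73
n=7,p=2: 7>2, res = 73+5 = 78
n=7,p=3: 7>3, res = 78+4 = 82
n=7,p=4: 7>4, res = 82+3 = 85
n=7,p=5: 7>5, res = 85+2 = 87
n=7,p=6: 7>6, res = 87+1 = 88
n=7,p=7: not 7>7, res = 88+2 = 90

90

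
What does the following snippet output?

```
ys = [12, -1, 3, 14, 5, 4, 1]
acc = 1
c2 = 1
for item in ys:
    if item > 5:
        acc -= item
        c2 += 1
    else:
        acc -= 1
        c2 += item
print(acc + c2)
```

-15

item=12: >5, acc = 1-12 = -11; c2=2
item=-1: not >5, acc = (-11)-1 = -12; c2=1
item=3: not >5, acc = (-12)-1 = -13; c2=4
item=14: >5, acc = (-13)-14 = -27; c2=5
item=5: not >5, acc = (-27)-1 = -28; c2=10
item=4: not >5, acc = (-28)-1 = -29; c2=14
item=1: not >5, acc = (-29)-1 = -30; c2=15
acc+c2 = (-30)+15 = -15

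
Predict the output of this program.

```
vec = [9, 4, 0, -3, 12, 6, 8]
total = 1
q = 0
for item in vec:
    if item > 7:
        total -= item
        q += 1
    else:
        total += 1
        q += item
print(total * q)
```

-240

item=9: >7, total = 1-9 = -8; q=1
item=4: not >7, total = (-8)+1 = -7; q=5
item=0: not >7, total = (-7)+1 = -6; q=5
item=-3: not >7, total = (-6)+1 = -5; q=2
item=12: >7, total = (-5)-12 = -17; q=3
item=6: not >7, total = (-17)+1 = -16; q=9
item=8: >7, total = (-16)-8 = -24; q=10
total*q = (-24)*10 = -240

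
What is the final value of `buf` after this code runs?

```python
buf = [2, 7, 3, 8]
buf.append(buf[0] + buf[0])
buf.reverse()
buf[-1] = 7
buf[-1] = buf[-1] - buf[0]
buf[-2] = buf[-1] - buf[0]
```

append buf[0]+buf[0] = 2+2 = 4 → [2, 7, 3, 8, 4]
reverse → [4, 8, 3, 7, 2]
buf[-1] = 7 → [4, 8, 3, 7, 7]
buf[-1] = buf[-1]-buf[0] = 7-4 = 3 → [4, 8, 3, 7, 3]
buf[-2] = buf[-1]-buf[0] = 3-4 = -1 → [4, 8, 3, -1, 3]

[4, 8, 3, -1, 3]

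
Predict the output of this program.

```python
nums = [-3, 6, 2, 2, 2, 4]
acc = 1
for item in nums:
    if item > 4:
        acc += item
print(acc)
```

item=-3: not >4
item=6: >4, acc = 1+6 = 7
item=2: not >4
item=2: not >4
item=2: not >4
item=4: not >4

7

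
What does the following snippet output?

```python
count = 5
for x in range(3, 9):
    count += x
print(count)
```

x=3: count = 5+3 = 8
x=4: count = 8+4 = 12
x=5: count = 12+5 = 17
x=6: count = 17+6 = 23
x=7: count = 23+7 = 30
x=8: count = 30+8 = 38

38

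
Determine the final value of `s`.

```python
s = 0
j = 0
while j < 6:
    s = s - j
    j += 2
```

j=0: s = 0-0 = 0
j=2: s = 0-2 = -2
j=4: s = (-2)-4 = -6

-6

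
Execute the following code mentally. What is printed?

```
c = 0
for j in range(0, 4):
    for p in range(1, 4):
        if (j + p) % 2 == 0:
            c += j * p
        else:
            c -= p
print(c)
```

j=0,p=1: odd sum, c = 0-1 = -1
j=0,p=2: even sum, c = (-1)+0 = -1
j=0,p=3: odd sum, c = (-1)-3 = -4
j=1,p=1: even sum, c = (-4)+1 = -3
j=1,p=2: odd sum, c = (-3)-2 = -5
j=1,p=3: even sum, c = (-5)+3 = -2
j=2,p=1: odd sum, c = (-2)-1 = -3
j=2,p=2: even sum, c = (-3)+4 = 1
j=2,p=3: odd sum, c = 1-3 = -2
j=3,p=1: even sum, c = (-2)+3 = 1
j=3,p=2: odd sum, c = 1-2 = -1
j=3,p=3: even sum, c = (-1)+9 = 8

8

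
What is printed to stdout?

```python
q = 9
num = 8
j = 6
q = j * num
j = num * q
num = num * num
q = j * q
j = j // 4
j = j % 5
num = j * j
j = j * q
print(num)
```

1

q = 6*8 = 48
j = 8*48 = 384
num = 8*8 = 64
q = 384*48 = 18432
j = 384//4 = 96
j = 96%5 = 1
num = 1*1 = 1
j = 1*18432 = 18432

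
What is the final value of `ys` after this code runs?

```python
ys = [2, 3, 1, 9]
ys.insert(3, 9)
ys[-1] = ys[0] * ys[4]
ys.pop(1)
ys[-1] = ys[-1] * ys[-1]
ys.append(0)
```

insert 9 at 3 → [2, 3, 1, 9, 9]
ys[-1] = ys[0]*ys[4] = 2*9 = 18 → [2, 3, 1, 9, 18]
pop(1) removes 3 → [2, 1, 9, 18]
ys[-1] = ys[-1]*ys[-1] = 18*18 = 324 → [2, 1, 9, 324]
append 0 → [2, 1, 9, 324, 0]

[2, 1, 9, 324, 0]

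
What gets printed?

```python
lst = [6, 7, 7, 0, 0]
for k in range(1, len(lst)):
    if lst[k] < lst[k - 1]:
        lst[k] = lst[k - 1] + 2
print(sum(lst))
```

40

k=1: 7>=6, unchanged → [6, 7, 7, 0, 0]
k=2: 7>=7, unchanged → [6, 7, 7, 0, 0]
k=3: 0<7, lst[3] = 7+2 = 9 → [6, 7, 7, 9, 0]
k=4: 0<9, lst[4] = 9+2 = 11 → [6, 7, 7, 9, 11]
sum = 40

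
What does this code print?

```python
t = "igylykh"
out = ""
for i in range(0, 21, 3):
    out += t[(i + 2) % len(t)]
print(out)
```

i=0: add t[2]='y' → 'y'
i=3: add t[5]='k' → 'yk'
i=6: add t[1]='g' → 'ykg'
i=9: add t[4]='y' → 'ykgy'
i=12: add t[0]='i' → 'ykgyi'
i=15: add t[3]='l' → 'ykgyil'
i=18: add t[6]='h' → 'ykgyilh'

ykgyilh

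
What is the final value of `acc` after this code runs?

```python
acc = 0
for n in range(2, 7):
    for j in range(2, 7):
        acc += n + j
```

200

n=2,j=2: acc = 0+4 = 4
n=2,j=3: acc = 4+5 = 9
n=2,j=4: acc = 9+6 = 15
n=2,j=5: acc = 15+7 = 22
n=2,j=6: acc = 22+8 = 30
n=3,j=2: acc = 30+5 = 35
n=3,j=3: acc = 35+6 = 41
n=3,j=4: acc = 41+7 = 48
n=3,j=5: acc = 48+8 = 56
n=3,j=6: acc = 56+9 = 65
n=4,j=2: acc = 65+6 = 71
n=4,j=3: acc = 71+7 = 78
n=4,j=4: acc = 78+8 = 86
n=4,j=5: acc = 86+9 = 95
n=4,j=6: acc = 95+10 = 105
n=5,j=2: acc = 105+7 = 112
n=5,j=3: acc = 112+8 = 120
n=5,j=4: acc = 120+9 = 129
n=5,j=5: acc = 129+10 = 139
n=5,j=6: acc = 139+11 = 150
n=6,j=2: acc = 150+8 = 158
n=6,j=3: acc = 158+9 = 167
n=6,j=4: acc = 167+10 = 177
n=6,j=5: acc = 177+11 = 188
n=6,j=6: acc = 188+12 = 200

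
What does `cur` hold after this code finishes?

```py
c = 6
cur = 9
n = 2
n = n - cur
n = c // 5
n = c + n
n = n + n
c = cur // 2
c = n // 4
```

9

n = 2-9 = -7
n = 6//5 = 1
n = 6+1 = 7
n = 7+7 = 14
c = 9//2 = 4
c = 14//4 = 3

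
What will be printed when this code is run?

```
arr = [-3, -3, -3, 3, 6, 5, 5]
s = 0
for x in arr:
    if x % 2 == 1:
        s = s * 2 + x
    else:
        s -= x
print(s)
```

x=-3: odd, s = 0*2+(-3) = -3
x=-3: odd, s = (-3)*2+(-3) = -9
x=-3: odd, s = (-9)*2+(-3) = -21
x=3: odd, s = (-21)*2+3 = -39
x=6: not odd, s = (-39)-6 = -45
x=5: odd, s = (-45)*2+5 = -85
x=5: odd, s = (-85)*2+5 = -165

-165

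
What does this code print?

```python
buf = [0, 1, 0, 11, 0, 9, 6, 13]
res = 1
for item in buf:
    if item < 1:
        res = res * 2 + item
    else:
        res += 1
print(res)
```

17

item=0: <1, res = 1*2+0 = 2
item=1: not <1, res = 2+1 = 3
item=0: <1, res = 3*2+0 = 6
item=11: not <1, res = 6+1 = 7
item=0: <1, res = 7*2+0 = 14
item=9: not <1, res = 14+1 = 15
item=6: not <1, res = 15+1 = 16
item=13: not <1, res = 16+1 = 17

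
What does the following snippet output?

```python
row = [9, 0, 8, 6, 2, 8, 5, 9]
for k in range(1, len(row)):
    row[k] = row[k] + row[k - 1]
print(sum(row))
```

k=1: row[1] = 0+9 = 9 → [9, 9, 8, 6, 2, 8, 5, 9]
k=2: row[2] = 8+9 = 17 → [9, 9, 17, 6, 2, 8, 5, 9]
k=3: row[3] = 6+17 = 23 → [9, 9, 17, 23, 2, 8, 5, 9]
k=4: row[4] = 2+23 = 25 → [9, 9, 17, 23, 25, 8, 5, 9]
k=5: row[5] = 8+25 = 33 → [9, 9, 17, 23, 25, 33, 5, 9]
k=6: row[6] = 5+33 = 38 → [9, 9, 17, 23, 25, 33, 38, 9]
k=7: row[7] = 9+38 = 47 → [9, 9, 17, 23, 25, 33, 38, 47]
sum = 201

201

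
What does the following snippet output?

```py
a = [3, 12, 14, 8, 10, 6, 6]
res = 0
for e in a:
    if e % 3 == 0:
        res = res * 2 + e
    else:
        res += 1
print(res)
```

e=3: %3==0, res = 0*2+3 = 3
e=12: %3==0, res = 3*2+12 = 18
e=14: not %3==0, res = 18+1 = 19
e=8: not %3==0, res = 19+1 = 20
e=10: not %3==0, res = 20+1 = 21
e=6: %3==0, res = 21*2+6 = 48
e=6: %3==0, res = 48*2+6 = 102

102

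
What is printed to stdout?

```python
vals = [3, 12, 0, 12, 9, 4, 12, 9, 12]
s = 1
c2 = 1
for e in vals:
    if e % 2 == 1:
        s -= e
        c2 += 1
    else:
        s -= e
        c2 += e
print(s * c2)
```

e=3: odd, s = 1-3 = -2; c2=2
e=12: not odd, s = (-2)-12 = -14; c2=14
e=0: not odd, s = (-14)-0 = -14; c2=14
e=12: not odd, s = (-14)-12 = -26; c2=26
e=9: odd, s = (-26)-9 = -35; c2=27
e=4: not odd, s = (-35)-4 = -39; c2=31
e=12: not odd, s = (-39)-12 = -51; c2=43
e=9: odd, s = (-51)-9 = -60; c2=44
e=12: not odd, s = (-60)-12 = -72; c2=56
s*c2 = (-72)*56 = -4032

-4032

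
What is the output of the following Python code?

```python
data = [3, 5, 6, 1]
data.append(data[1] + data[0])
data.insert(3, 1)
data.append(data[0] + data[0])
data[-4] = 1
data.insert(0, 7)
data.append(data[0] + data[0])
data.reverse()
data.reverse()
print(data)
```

[7, 3, 5, 6, 1, 1, 8, 6, 14]

append data[1]+data[0] = 5+3 = 8 → [3, 5, 6, 1, 8]
insert 1 at 3 → [3, 5, 6, 1, 1, 8]
append data[0]+data[0] = 3+3 = 6 → [3, 5, 6, 1, 1, 8, 6]
data[-4] = 1 → [3, 5, 6, 1, 1, 8, 6]
insert 7 at 0 → [7, 3, 5, 6, 1, 1, 8, 6]
append data[0]+data[0] = 7+7 = 14 → [7, 3, 5, 6, 1, 1, 8, 6, 14]
reverse → [14, 6, 8, 1, 1, 6, 5, 3, 7]
reverse → [7, 3, 5, 6, 1, 1, 8, 6, 14]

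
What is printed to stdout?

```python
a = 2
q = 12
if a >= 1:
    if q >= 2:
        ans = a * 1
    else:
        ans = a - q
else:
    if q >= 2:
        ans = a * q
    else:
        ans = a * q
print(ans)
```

2

a=2, q=12
a >= 1 is True; q >= 2 is True
→ ans = a * 1 = 2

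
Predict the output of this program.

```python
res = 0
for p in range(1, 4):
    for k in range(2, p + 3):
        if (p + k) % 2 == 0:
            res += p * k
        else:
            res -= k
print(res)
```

p=1,k=2: odd sum, res = 0-2 = -2
p=1,k=3: even sum, res = (-2)+3 = 1
p=2,k=2: even sum, res = 1+4 = 5
p=2,k=3: odd sum, res = 5-3 = 2
p=2,k=4: even sum, res = 2+8 = 10
p=3,k=2: odd sum, res = 10-2 = 8
p=3,k=3: even sum, res = 8+9 = 17
p=3,k=4: odd sum, res = 17-4 = 13
p=3,k=5: even sum, res = 13+15 = 28

28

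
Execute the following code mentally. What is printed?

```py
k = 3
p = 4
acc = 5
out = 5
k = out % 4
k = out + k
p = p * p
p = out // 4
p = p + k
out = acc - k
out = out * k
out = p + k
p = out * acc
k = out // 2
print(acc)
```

k = 5%4 = 1
k = 5+1 = 6
p = 4*4 = 16
p = 5//4 = 1
p = 1+6 = 7
out = 5-6 = -1
out = (-1)*6 = -6
out = 7+6 = 13
p = 13*5 = 65
k = 13//2 = 6

5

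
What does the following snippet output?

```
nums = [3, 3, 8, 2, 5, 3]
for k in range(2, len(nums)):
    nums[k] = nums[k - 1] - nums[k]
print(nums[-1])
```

k=2: nums[2] = 3-8 = -5 → [3, 3, -5, 2, 5, 3]
k=3: nums[3] = (-5)-2 = -7 → [3, 3, -5, -7, 5, 3]
k=4: nums[4] = (-7)-5 = -12 → [3, 3, -5, -7, -12, 3]
k=5: nums[5] = (-12)-3 = -15 → [3, 3, -5, -7, -12, -15]

-15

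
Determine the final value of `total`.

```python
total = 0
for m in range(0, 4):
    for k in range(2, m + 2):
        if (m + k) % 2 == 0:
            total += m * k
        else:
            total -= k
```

m=1,k=2: odd sum, total = 0-2 = -2
m=2,k=2: even sum, total = (-2)+4 = 2
m=2,k=3: odd sum, total = 2-3 = -1
m=3,k=2: odd sum, total = (-1)-2 = -3
m=3,k=3: even sum, total = (-3)+9 = 6
m=3,k=4: odd sum, total = 6-4 = 2

2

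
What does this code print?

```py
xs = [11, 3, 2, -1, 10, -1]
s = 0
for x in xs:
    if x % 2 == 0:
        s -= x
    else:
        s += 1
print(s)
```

-8

x=11: not even, s = 0+1 = 1
x=3: not even, s = 1+1 = 2
x=2: even, s = 2-2 = 0
x=-1: not even, s = 0+1 = 1
x=10: even, s = 1-10 = -9
x=-1: not even, s = (-9)+1 = -8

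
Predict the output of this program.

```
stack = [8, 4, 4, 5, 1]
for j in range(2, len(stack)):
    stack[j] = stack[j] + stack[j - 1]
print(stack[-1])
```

j=2: stack[2] = 4+4 = 8 → [8, 4, 8, 5, 1]
j=3: stack[3] = 5+8 = 13 → [8, 4, 8, 13, 1]
j=4: stack[4] = 1+13 = 14 → [8, 4, 8, 13, 14]

14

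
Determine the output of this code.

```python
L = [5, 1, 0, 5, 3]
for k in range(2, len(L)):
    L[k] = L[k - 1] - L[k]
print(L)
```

[5, 1, 1, -4, -7]

k=2: L[2] = 1-0 = 1 → [5, 1, 1, 5, 3]
k=3: L[3] = 1-5 = -4 → [5, 1, 1, -4, 3]
k=4: L[4] = (-4)-3 = -7 → [5, 1, 1, -4, -7]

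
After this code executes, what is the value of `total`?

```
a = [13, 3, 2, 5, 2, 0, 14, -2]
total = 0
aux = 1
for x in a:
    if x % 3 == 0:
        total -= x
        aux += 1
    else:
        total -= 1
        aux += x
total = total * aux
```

x=13: not %3==0, total = 0-1 = -1; aux=14
x=3: %3==0, total = (-1)-3 = -4; aux=15
x=2: not %3==0, total = (-4)-1 = -5; aux=17
x=5: not %3==0, total = (-5)-1 = -6; aux=22
x=2: not %3==0, total = (-6)-1 = -7; aux=24
x=0: %3==0, total = (-7)-0 = -7; aux=25
x=14: not %3==0, total = (-7)-1 = -8; aux=39
x=-2: not %3==0, total = (-8)-1 = -9; aux=37
total*aux = (-9)*37 = -333

-333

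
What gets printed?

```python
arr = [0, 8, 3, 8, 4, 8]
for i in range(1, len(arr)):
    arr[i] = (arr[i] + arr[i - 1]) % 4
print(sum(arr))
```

12

i=1: arr[1] = (8+0)%4 = 0 → [0, 0, 3, 8, 4, 8]
i=2: arr[2] = (3+0)%4 = 3 → [0, 0, 3, 8, 4, 8]
i=3: arr[3] = (8+3)%4 = 3 → [0, 0, 3, 3, 4, 8]
i=4: arr[4] = (4+3)%4 = 3 → [0, 0, 3, 3, 3, 8]
i=5: arr[5] = (8+3)%4 = 3 → [0, 0, 3, 3, 3, 3]
sum = 12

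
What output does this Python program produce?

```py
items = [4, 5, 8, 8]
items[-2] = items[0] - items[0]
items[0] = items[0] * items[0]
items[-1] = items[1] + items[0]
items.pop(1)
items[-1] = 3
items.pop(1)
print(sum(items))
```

items[-2] = items[0]-items[0] = 4-4 = 0 → [4, 5, 0, 8]
items[0] = items[0]*items[0] = 4*4 = 16 → [16, 5, 0, 8]
items[-1] = items[1]+items[0] = 5+16 = 21 → [16, 5, 0, 21]
pop(1) removes 5 → [16, 0, 21]
items[-1] = 3 → [16, 0, 3]
pop(1) removes 0 → [16, 3]
sum = 19

19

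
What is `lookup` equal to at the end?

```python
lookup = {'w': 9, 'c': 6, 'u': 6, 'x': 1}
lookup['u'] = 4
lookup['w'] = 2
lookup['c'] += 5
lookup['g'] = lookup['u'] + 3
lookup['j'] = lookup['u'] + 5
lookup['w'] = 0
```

{'w': 0, 'c': 11, 'u': 4, 'x': 1, 'g': 7, 'j': 9}

lookup['u'] = 4 → {'w': 9, 'c': 6, 'u': 4, 'x': 1}
lookup['w'] = 2 → {'w': 2, 'c': 6, 'u': 4, 'x': 1}
lookup['c'] = 6+5 = 11 → {'w': 2, 'c': 11, 'u': 4, 'x': 1}
lookup['g'] = lookup['u']+3 = 7 → {'w': 2, 'c': 11, 'u': 4, 'x': 1, 'g': 7}
lookup['j'] = lookup['u']+5 = 9 → {'w': 2, 'c': 11, 'u': 4, 'x': 1, 'g': 7, 'j': 9}
lookup['w'] = 0 → {'w': 0, 'c': 11, 'u': 4, 'x': 1, 'g': 7, 'j': 9}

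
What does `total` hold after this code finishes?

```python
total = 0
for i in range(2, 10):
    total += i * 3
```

i=2: total = 0+2*3 = 6
i=3: total = 6+3*3 = 15
i=4: total = 15+4*3 = 27
i=5: total = 27+5*3 = 42
i=6: total = 42+6*3 = 60
i=7: total = 60+7*3 = 81
i=8: total = 81+8*3 = 105
i=9: total = 105+9*3 = 132

132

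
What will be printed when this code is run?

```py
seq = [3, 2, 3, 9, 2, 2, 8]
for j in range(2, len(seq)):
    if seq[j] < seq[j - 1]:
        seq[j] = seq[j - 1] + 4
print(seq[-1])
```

j=2: 3>=2, unchanged → [3, 2, 3, 9, 2, 2, 8]
j=3: 9>=3, unchanged → [3, 2, 3, 9, 2, 2, 8]
j=4: 2<9, seq[4] = 9+4 = 13 → [3, 2, 3, 9, 13, 2, 8]
j=5: 2<13, seq[5] = 13+4 = 17 → [3, 2, 3, 9, 13, 17, 8]
j=6: 8<17, seq[6] = 17+4 = 21 → [3, 2, 3, 9, 13, 17, 21]

21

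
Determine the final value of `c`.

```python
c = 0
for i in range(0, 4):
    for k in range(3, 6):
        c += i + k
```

66

i=0,k=3: c = 0+3 = 3
i=0,k=4: c = 3+4 = 7
i=0,k=5: c = 7+5 = 12
i=1,k=3: c = 12+4 = 16
i=1,k=4: c = 16+5 = 21
i=1,k=5: c = 21+6 = 27
i=2,k=3: c = 27+5 = 32
i=2,k=4: c = 32+6 = 38
i=2,k=5: c = 38+7 = 45
i=3,k=3: c = 45+6 = 51
i=3,k=4: c = 51+7 = 58
i=3,k=5: c = 58+8 = 66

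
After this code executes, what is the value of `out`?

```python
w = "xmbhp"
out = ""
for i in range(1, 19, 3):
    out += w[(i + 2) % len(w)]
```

'hmpbxh'

i=1: add w[3]='h' → 'h'
i=4: add w[1]='m' → 'hm'
i=7: add w[4]='p' → 'hmp'
i=10: add w[2]='b' → 'hmpb'
i=13: add w[0]='x' → 'hmpbx'
i=16: add w[3]='h' → 'hmpbxh'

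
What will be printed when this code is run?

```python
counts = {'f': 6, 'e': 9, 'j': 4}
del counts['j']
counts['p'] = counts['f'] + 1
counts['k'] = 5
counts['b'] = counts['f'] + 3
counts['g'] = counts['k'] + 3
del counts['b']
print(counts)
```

del 'j' → {'f': 6, 'e': 9}
counts['p'] = counts['f']+1 = 7 → {'f': 6, 'e': 9, 'p': 7}
counts['k'] = 5 → {'f': 6, 'e': 9, 'p': 7, 'k': 5}
counts['b'] = counts['f']+3 = 9 → {'f': 6, 'e': 9, 'p': 7, 'k': 5, 'b': 9}
counts['g'] = counts['k']+3 = 8 → {'f': 6, 'e': 9, 'p': 7, 'k': 5, 'b': 9, 'g': 8}
del 'b' → {'f': 6, 'e': 9, 'p': 7, 'k': 5, 'g': 8}

{'f': 6, 'e': 9, 'p': 7, 'k': 5, 'g': 8}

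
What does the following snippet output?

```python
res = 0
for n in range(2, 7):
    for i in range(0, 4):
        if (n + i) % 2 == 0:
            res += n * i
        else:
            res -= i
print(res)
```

40

n=2,i=0: even sum, res = 0+0 = 0
n=2,i=1: odd sum, res = 0-1 = -1
n=2,i=2: even sum, res = (-1)+4 = 3
n=2,i=3: odd sum, res = 3-3 = 0
n=3,i=0: odd sum, res = 0-0 = 0
n=3,i=1: even sum, res = 0+3 = 3
n=3,i=2: odd sum, res = 3-2 = 1
n=3,i=3: even sum, res = 1+9 = 10
n=4,i=0: even sum, res = 10+0 = 10
n=4,i=1: odd sum, res = 10-1 = 9
n=4,i=2: even sum, res = 9+8 = 17
n=4,i=3: odd sum, res = 17-3 = 14
n=5,i=0: odd sum, res = 14-0 = 14
n=5,i=1: even sum, res = 14+5 = 19
n=5,i=2: odd sum, res = 19-2 = 17
n=5,i=3: even sum, res = 17+15 = 32
n=6,i=0: even sum, res = 32+0 = 32
n=6,i=1: odd sum, res = 32-1 = 31
n=6,i=2: even sum, res = 31+12 = 43
n=6,i=3: odd sum, res = 43-3 = 40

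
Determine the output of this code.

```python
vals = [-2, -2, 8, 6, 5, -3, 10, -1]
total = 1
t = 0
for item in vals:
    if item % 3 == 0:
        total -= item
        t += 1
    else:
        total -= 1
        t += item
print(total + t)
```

12

item=-2: not %3==0, total = 1-1 = 0; t=-2
item=-2: not %3==0, total = 0-1 = -1; t=-4
item=8: not %3==0, total = (-1)-1 = -2; t=4
item=6: %3==0, total = (-2)-6 = -8; t=5
item=5: not %3==0, total = (-8)-1 = -9; t=10
item=-3: %3==0, total = (-9)-(-3) = -6; t=11
item=10: not %3==0, total = (-6)-1 = -7; t=21
item=-1: not %3==0, total = (-7)-1 = -8; t=20
total+t = (-8)+20 = 12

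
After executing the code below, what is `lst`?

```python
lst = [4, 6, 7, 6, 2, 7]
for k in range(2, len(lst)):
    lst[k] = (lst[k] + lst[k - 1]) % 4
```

k=2: lst[2] = (7+6)%4 = 1 → [4, 6, 1, 6, 2, 7]
k=3: lst[3] = (6+1)%4 = 3 → [4, 6, 1, 3, 2, 7]
k=4: lst[4] = (2+3)%4 = 1 → [4, 6, 1, 3, 1, 7]
k=5: lst[5] = (7+1)%4 = 0 → [4, 6, 1, 3, 1, 0]

[4, 6, 1, 3, 1, 0]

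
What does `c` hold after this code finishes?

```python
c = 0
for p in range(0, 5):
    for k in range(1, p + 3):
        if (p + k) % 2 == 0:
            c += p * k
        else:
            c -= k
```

69

p=0,k=1: odd sum, c = 0-1 = -1
p=0,k=2: even sum, c = (-1)+0 = -1
p=1,k=1: even sum, c = (-1)+1 = 0
p=1,k=2: odd sum, c = 0-2 = -2
p=1,k=3: even sum, c = (-2)+3 = 1
p=2,k=1: odd sum, c = 1-1 = 0
p=2,k=2: even sum, c = 0+4 = 4
p=2,k=3: odd sum, c = 4-3 = 1
p=2,k=4: even sum, c = 1+8 = 9
p=3,k=1: even sum, c = 9+3 = 12
p=3,k=2: odd sum, c = 12-2 = 10
p=3,k=3: even sum, c = 10+9 = 19
p=3,k=4: odd sum, c = 19-4 = 15
p=3,k=5: even sum, c = 15+15 = 30
p=4,k=1: odd sum, c = 30-1 = 29
p=4,k=2: even sum, c = 29+8 = 37
p=4,k=3: odd sum, c = 37-3 = 34
p=4,k=4: even sum, c = 34+16 = 50
p=4,k=5: odd sum, c = 50-5 = 45
p=4,k=6: even sum, c = 45+24 = 69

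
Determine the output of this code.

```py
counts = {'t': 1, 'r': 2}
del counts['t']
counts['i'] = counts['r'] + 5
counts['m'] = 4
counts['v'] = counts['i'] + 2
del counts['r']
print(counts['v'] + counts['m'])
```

del 't' → {'r': 2}
counts['i'] = counts['r']+5 = 7 → {'r': 2, 'i': 7}
counts['m'] = 4 → {'r': 2, 'i': 7, 'm': 4}
counts['v'] = counts['i']+2 = 9 → {'r': 2, 'i': 7, 'm': 4, 'v': 9}
del 'r' → {'i': 7, 'm': 4, 'v': 9}
counts['v']+counts['m'] = 9+4 = 13

13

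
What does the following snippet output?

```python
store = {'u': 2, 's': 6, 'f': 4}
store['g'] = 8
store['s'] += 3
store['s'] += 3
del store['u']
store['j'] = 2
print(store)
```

{'s': 12, 'f': 4, 'g': 8, 'j': 2}

store['g'] = 8 → {'u': 2, 's': 6, 'f': 4, 'g': 8}
store['s'] = 6+3 = 9 → {'u': 2, 's': 9, 'f': 4, 'g': 8}
store['s'] = 9+3 = 12 → {'u': 2, 's': 12, 'f': 4, 'g': 8}
del 'u' → {'s': 12, 'f': 4, 'g': 8}
store['j'] = 2 → {'s': 12, 'f': 4, 'g': 8, 'j': 2}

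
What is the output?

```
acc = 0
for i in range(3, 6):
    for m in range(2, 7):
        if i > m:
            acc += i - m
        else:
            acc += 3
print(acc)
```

37

i=3,m=2: 3>2, acc = 0+1 = 1
i=3,m=3: not 3>3, acc = 1+3 = 4
i=3,m=4: not 3>4, acc = 4+3 = 7
i=3,m=5: not 3>5, acc = 7+3 = 10
i=3,m=6: not 3>6, acc = 10+3 = 13
i=4,m=2: 4>2, acc = 13+2 = 15
i=4,m=3: 4>3, acc = 15+1 = 16
i=4,m=4: not 4>4, acc = 16+3 = 19
i=4,m=5: not 4>5, acc = 19+3 = 22
i=4,m=6: not 4>6, acc = 22+3 = 25
i=5,m=2: 5>2, acc = 25+3 = 28
i=5,m=3: 5>3, acc = 28+2 = 30
i=5,m=4: 5>4, acc = 30+1 = 31
i=5,m=5: not 5>5, acc = 31+3 = 34
i=5,m=6: not 5>6, acc = 34+3 = 37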